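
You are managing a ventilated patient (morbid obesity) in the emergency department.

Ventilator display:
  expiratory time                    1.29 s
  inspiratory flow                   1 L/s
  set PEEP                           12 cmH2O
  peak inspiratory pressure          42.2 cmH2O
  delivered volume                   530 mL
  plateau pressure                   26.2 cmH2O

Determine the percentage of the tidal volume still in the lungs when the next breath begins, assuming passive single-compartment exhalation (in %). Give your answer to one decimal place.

11.5

R = (PIP − Pplat)/V̇ = (42.2 − 26.2) / 1 = 16.0/1 = 16.0 cmH2O·s/L.
C = Vt/(Pplat − PEEP) = 530.0 / (26.2 − 12) = 530.0/14.2 = 37.324 mL/cmH2O.
τ = R × C = 16.0 × 0.03732 L/cmH2O = 0.5971 s.
Fraction remaining at end-expiration = e^(−Te/τ) = e^(−1.29/0.5971) = 0.1153 → 11.53%.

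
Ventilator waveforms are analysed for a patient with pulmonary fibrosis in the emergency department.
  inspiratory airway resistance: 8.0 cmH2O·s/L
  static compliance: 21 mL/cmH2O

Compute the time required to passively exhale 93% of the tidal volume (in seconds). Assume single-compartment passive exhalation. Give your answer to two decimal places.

τ = R × C = 8.0 × 21 mL/cmH2O = 8.0 × 0.021 L/cmH2O = 0.168 s.
Exhaled fraction f = 1 − e^(−t/τ) → t = −τ·ln(1 − f) = −0.168·ln(0.07) = 0.4468 s.

0.45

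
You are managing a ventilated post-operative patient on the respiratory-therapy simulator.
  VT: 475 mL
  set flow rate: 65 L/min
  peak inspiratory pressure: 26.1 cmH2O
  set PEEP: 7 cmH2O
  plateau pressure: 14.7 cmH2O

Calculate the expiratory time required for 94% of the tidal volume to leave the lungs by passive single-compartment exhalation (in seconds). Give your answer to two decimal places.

Flow: 65 L/min ÷ 60 = 1.0833 L/s.
R = (PIP − Pplat)/V̇ = (26.1 − 14.7) / 1.0833 = 11.4/1.0833 = 10.523 cmH2O·s/L.
C = Vt/(Pplat − PEEP) = 475.0 / (14.7 − 7) = 475.0/7.7 = 61.688 mL/cmH2O.
τ = R × C = 10.523 × 0.06169 L/cmH2O = 0.6492 s.
t = −τ·ln(1 − 0.94) = −0.6492·ln(0.06) = 1.826 s.

1.83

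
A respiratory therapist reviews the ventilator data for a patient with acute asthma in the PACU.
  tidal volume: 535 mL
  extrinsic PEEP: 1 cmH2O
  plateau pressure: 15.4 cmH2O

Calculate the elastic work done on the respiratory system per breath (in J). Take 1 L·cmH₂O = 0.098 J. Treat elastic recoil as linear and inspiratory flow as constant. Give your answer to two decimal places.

Elastic work ≈ ½ × (Pplat − PEEP) × Vt = 0.5 × (15.4 − 1) × 0.535 L = 0.5 × 14.4 × 0.535 = 3.852 L·cmH2O.
× 0.098 J/(L·cmH2O) → 0.3775 J.

0.38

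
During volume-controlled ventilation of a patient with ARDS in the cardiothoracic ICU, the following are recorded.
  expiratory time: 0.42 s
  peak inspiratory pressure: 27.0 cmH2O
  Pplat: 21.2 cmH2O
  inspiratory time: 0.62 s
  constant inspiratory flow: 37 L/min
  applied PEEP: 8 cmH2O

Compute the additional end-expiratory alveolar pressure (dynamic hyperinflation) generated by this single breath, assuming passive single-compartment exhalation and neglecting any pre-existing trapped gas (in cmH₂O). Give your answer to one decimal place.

2.8

Flow: 37 L/min ÷ 60 = 0.6167 L/s.
Vt = flow × Ti = 0.6167 L/s × 0.62 s × 1000 mL/L = 382.35 mL.
R = (PIP − Pplat)/V̇ = (27.0 − 21.2) / 0.6167 = 5.8/0.6167 = 9.405 cmH2O·s/L.
C = Vt/(Pplat − PEEP) = 382.35 / (21.2 − 8) = 382.35/13.2 = 28.966 mL/cmH2O.
τ = R × C = 9.405 × 0.02897 L/cmH2O = 0.2725 s.
Fraction remaining = e^(−Te/τ) = e^(−0.42/0.2725) = 0.2141; trapped volume = 382.35 × 0.2141 = 81.861 mL.
Additional alveolar pressure from trapping ≈ V_trapped / C = 81.861 / 28.966 = 2.826 cmH2O.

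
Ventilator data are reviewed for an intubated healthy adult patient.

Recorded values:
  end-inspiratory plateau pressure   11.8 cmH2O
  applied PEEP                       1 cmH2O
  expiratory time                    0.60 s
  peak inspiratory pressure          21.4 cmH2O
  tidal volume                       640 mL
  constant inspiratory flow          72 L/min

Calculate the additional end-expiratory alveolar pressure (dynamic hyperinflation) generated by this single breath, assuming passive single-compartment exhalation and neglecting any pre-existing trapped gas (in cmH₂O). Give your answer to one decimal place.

Flow: 72 L/min ÷ 60 = 1.2 L/s.
R = (PIP − Pplat)/V̇ = (21.4 − 11.8) / 1.2 = 9.6/1.2 = 8.0 cmH2O·s/L.
C = Vt/(Pplat − PEEP) = 640.0 / (11.8 − 1) = 640.0/10.8 = 59.259 mL/cmH2O.
τ = R × C = 8.0 × 0.05926 L/cmH2O = 0.4741 s.
Fraction remaining = e^(−Te/τ) = e^(−0.60/0.4741) = 0.2821; trapped volume = 640.0 × 0.2821 = 180.54 mL.
Additional alveolar pressure from trapping ≈ V_trapped / C = 180.54 / 59.259 = 3.047 cmH2O.

3.0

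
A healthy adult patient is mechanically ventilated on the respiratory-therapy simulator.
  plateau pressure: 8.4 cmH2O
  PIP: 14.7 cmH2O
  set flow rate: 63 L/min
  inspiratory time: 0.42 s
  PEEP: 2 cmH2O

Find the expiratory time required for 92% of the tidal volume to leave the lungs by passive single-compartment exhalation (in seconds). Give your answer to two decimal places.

1.04

Flow: 63 L/min ÷ 60 = 1.05 L/s.
Vt = flow × Ti = 1.05 L/s × 0.42 s × 1000 mL/L = 441.0 mL.
R = (PIP − Pplat)/V̇ = (14.7 − 8.4) / 1.05 = 6.3/1.05 = 6.0 cmH2O·s/L.
C = Vt/(Pplat − PEEP) = 441.0 / (8.4 − 2) = 441.0/6.4 = 68.906 mL/cmH2O.
τ = R × C = 6.0 × 0.06891 L/cmH2O = 0.4135 s.
t = −τ·ln(1 − 0.92) = −0.4135·ln(0.08) = 1.044 s.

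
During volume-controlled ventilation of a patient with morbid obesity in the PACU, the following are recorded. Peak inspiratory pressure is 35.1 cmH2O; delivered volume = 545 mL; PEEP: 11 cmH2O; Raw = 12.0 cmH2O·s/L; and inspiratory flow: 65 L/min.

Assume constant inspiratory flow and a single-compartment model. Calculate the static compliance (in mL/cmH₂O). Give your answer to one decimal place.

Flow: 65 L/min ÷ 60 = 1.0833 L/s.
Equation of motion (constant flow): PIP = Vt/C + R·V̇ + PEEP.
Vt/C = PIP − R·V̇ − PEEP = 35.1 − 12.0×1.0833 − 11 = 35.1 − 13.0 − 11 = 11.1 cmH2O.
C = Vt / 11.1 = 545 / 11.1 = 49.099 mL/cmH2O.

49.1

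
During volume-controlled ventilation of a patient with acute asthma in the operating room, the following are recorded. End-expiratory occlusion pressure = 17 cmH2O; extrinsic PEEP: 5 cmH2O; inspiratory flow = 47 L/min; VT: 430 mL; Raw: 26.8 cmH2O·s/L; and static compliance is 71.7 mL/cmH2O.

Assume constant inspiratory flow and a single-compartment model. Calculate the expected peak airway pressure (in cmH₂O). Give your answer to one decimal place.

44.0

Flow: 47 L/min ÷ 60 = 0.7833 L/s.
Total PEEP = 17 cmH2O (set 5 + intrinsic 12); this is the baseline alveolar pressure.
Equation of motion (constant flow): PIP = Vt/C + R·V̇ + PEEP.
PIP = 430/71.7 + 26.8×0.7833 + 17 = 5.997 + 20.992 + 17 = 43.989 cmH2O.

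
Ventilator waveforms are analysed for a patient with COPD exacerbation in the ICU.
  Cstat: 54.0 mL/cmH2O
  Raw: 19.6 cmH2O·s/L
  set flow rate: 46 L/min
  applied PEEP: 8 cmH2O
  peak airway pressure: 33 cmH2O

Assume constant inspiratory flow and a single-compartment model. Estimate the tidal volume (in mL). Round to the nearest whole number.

539

Flow: 46 L/min ÷ 60 = 0.7667 L/s.
Equation of motion (constant flow): PIP = Vt/C + R·V̇ + PEEP.
Vt/C = PIP − R·V̇ − PEEP = 33 − 15.027 − 8 = 9.973 cmH2O.
Vt = C × 9.973 = 54.0 × 9.973 = 538.54 mL.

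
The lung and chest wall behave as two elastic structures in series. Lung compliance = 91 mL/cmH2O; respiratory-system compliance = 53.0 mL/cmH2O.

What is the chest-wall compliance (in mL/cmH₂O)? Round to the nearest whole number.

127

1/Ccw = 1/Crs − 1/CL.
1/Ccw = 1/53.0 − 1/91 = 0.007879.
Ccw = 126.92 mL/cmH2O.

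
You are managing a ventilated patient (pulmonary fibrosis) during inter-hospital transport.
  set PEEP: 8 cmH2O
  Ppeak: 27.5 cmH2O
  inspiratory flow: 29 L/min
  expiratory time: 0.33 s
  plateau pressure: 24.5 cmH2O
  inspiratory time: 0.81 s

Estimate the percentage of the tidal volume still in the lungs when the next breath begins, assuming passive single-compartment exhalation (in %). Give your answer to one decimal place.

10.6

Flow: 29 L/min ÷ 60 = 0.4833 L/s.
Vt = flow × Ti = 0.4833 L/s × 0.81 s × 1000 mL/L = 391.47 mL.
R = (PIP − Pplat)/V̇ = (27.5 − 24.5) / 0.4833 = 3.0/0.4833 = 6.207 cmH2O·s/L.
C = Vt/(Pplat − PEEP) = 391.47 / (24.5 − 8) = 391.47/16.5 = 23.725 mL/cmH2O.
τ = R × C = 6.207 × 0.02373 L/cmH2O = 0.1473 s.
Fraction remaining at end-expiration = e^(−Te/τ) = e^(−0.33/0.1473) = 0.1064 → 10.64%.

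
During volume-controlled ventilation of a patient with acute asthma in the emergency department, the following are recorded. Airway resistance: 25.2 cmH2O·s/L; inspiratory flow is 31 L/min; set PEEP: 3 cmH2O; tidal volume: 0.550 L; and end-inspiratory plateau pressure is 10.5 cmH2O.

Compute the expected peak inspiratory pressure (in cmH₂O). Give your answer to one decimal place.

Flow: 31 L/min ÷ 60 = 0.5167 L/s.
PIP = Pplat + Raw × flow = 10.5 + 25.2 × 0.5167 = 10.5 + 13.021 = 23.521 cmH2O.

23.5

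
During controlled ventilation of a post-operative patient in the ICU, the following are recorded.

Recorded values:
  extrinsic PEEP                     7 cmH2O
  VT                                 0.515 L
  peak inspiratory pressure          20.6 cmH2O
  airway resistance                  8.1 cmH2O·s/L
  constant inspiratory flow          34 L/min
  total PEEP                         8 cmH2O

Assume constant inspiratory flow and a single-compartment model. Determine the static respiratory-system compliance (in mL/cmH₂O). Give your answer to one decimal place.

Flow: 34 L/min ÷ 60 = 0.5667 L/s.
Total PEEP = 8 cmH2O (set 7 + intrinsic 1); this is the baseline alveolar pressure.
Equation of motion (constant flow): PIP = Vt/C + R·V̇ + PEEP.
Vt/C = PIP − R·V̇ − PEEP = 20.6 − 8.1×0.5667 − 8 = 20.6 − 4.59 − 8 = 8.01 cmH2O.
C = Vt / 8.01 = 515 / 8.01 = 64.295 mL/cmH2O.

64.3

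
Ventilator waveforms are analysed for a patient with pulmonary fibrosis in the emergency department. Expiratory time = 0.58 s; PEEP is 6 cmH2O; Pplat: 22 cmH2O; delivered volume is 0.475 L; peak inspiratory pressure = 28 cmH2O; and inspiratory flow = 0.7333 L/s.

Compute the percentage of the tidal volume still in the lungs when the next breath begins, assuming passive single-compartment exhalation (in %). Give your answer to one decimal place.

R = (PIP − Pplat)/V̇ = (28 − 22) / 0.7333 = 6.0/0.7333 = 8.182 cmH2O·s/L.
C = Vt/(Pplat − PEEP) = 475.0 / (22 − 6) = 475.0/16.0 = 29.688 mL/cmH2O.
τ = R × C = 8.182 × 0.02969 L/cmH2O = 0.2429 s.
Fraction remaining at end-expiration = e^(−Te/τ) = e^(−0.58/0.2429) = 0.09183 → 9.183%.

9.2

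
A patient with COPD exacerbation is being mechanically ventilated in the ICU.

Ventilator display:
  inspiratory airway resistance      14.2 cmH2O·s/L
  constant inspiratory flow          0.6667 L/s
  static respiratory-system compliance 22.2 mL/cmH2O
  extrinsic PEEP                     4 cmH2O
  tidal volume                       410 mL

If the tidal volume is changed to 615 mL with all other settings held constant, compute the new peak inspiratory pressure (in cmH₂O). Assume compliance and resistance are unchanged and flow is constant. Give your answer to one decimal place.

PIP = Vt/C + R·V̇ + PEEP (constant-flow equation of motion).
Only the elastic term changes: ΔPIP = ΔVt / C = (615 − 410) / 22.2 = 9.234 cmH2O.
Original PIP = 410/22.2 + 14.2×0.6667 + 4 = 31.936 cmH2O; new PIP = 31.936 + (9.234) = 41.17 cmH2O.

41.2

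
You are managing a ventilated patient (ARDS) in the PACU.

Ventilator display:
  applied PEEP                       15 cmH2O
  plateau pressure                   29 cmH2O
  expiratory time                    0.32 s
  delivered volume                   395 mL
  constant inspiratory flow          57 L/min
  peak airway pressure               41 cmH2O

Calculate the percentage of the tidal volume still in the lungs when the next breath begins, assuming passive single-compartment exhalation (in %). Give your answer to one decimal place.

Flow: 57 L/min ÷ 60 = 0.95 L/s.
R = (PIP − Pplat)/V̇ = (41 − 29) / 0.95 = 12.0/0.95 = 12.632 cmH2O·s/L.
C = Vt/(Pplat − PEEP) = 395.0 / (29 − 15) = 395.0/14.0 = 28.214 mL/cmH2O.
τ = R × C = 12.632 × 0.02821 L/cmH2O = 0.3563 s.
Fraction remaining at end-expiration = e^(−Te/τ) = e^(−0.32/0.3563) = 0.4073 → 40.73%.

40.7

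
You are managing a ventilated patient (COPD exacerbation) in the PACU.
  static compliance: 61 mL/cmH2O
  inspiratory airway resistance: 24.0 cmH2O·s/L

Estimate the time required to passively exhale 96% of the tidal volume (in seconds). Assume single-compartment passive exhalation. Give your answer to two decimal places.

τ = R × C = 24.0 × 61 mL/cmH2O = 24.0 × 0.061 L/cmH2O = 1.464 s.
Exhaled fraction f = 1 − e^(−t/τ) → t = −τ·ln(1 − f) = −1.464·ln(0.04) = 4.712 s.

4.71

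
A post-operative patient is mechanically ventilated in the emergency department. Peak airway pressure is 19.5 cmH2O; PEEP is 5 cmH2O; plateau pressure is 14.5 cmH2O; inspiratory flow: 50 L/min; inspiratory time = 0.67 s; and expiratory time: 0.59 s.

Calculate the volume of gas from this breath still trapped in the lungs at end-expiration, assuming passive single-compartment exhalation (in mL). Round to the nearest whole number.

Flow: 50 L/min ÷ 60 = 0.8333 L/s.
Vt = flow × Ti = 0.8333 L/s × 0.67 s × 1000 mL/L = 558.31 mL.
R = (PIP − Pplat)/V̇ = (19.5 − 14.5) / 0.8333 = 5.0/0.8333 = 6.0 cmH2O·s/L.
C = Vt/(Pplat − PEEP) = 558.31 / (14.5 − 5) = 558.31/9.5 = 58.769 mL/cmH2O.
τ = R × C = 6.0 × 0.05877 L/cmH2O = 0.3526 s.
Fraction remaining = e^(−Te/τ) = e^(−0.59/0.3526) = 0.1876.
Trapped volume = 558.31 × 0.1876 = 104.74 mL.

105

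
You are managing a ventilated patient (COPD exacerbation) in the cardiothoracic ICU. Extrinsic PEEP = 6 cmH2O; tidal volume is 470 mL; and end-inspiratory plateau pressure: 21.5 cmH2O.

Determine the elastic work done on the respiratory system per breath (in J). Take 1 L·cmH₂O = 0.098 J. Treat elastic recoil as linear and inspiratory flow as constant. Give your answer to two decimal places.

0.36

Elastic work ≈ ½ × (Pplat − PEEP) × Vt = 0.5 × (21.5 − 6) × 0.470 L = 0.5 × 15.5 × 0.470 = 3.643 L·cmH2O.
× 0.098 J/(L·cmH2O) → 0.357 J.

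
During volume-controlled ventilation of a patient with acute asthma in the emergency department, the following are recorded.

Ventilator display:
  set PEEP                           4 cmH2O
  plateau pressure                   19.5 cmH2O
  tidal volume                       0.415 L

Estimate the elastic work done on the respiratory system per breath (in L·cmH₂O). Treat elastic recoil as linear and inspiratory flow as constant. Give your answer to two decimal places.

Elastic work ≈ ½ × (Pplat − PEEP) × Vt = 0.5 × (19.5 − 4) × 0.415 L = 0.5 × 15.5 × 0.415 = 3.216 L·cmH2O.

3.22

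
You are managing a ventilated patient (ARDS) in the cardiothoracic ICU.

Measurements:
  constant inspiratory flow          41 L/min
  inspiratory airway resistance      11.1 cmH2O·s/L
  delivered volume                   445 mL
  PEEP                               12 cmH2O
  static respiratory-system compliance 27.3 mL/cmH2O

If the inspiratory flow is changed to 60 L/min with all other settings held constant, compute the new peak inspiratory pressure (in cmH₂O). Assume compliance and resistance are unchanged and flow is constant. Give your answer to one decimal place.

39.4

Flow: 41 L/min ÷ 60 = 0.6833 L/s.
New flow: 60 L/min ÷ 60 = 1 L/s.
PIP = Vt/C + R·V̇ + PEEP (constant-flow equation of motion).
Only the resistive term changes: ΔPIP = R × ΔV̇ = 11.1 × (1 − 0.6833) = 11.1 × 0.3167 = 3.515 cmH2O.
Original PIP = 445/27.3 + 11.1×0.6833 + 12 = 35.885 cmH2O; new PIP = 35.885 + (3.515) = 39.4 cmH2O.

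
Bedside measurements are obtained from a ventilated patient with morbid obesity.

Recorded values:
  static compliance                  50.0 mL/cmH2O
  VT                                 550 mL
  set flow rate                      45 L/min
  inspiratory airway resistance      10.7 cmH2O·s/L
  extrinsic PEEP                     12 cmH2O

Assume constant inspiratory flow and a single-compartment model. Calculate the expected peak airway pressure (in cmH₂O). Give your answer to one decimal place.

Flow: 45 L/min ÷ 60 = 0.75 L/s.
Equation of motion (constant flow): PIP = Vt/C + R·V̇ + PEEP.
PIP = 550/50.0 + 10.7×0.75 + 12 = 11.0 + 8.025 + 12 = 31.025 cmH2O.

31.0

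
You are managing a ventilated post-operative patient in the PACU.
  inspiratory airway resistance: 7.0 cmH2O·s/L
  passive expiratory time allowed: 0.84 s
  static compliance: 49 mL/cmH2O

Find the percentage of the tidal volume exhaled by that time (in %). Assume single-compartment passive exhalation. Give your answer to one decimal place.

τ = R × C = 7.0 × 49 mL/cmH2O = 7.0 × 0.049 L/cmH2O = 0.343 s.
Passive exhalation: V(t)/V₀ = e^(−t/τ) = e^(−0.84/0.343) = 0.08638.
Fraction exhaled = 1 − 0.08638 = 0.9136 → 91.36%.

91.4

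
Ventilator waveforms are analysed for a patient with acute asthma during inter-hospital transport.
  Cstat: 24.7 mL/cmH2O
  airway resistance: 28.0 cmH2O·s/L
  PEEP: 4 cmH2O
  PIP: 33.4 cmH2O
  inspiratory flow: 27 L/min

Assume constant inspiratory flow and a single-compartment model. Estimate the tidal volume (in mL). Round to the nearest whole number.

Flow: 27 L/min ÷ 60 = 0.45 L/s.
Equation of motion (constant flow): PIP = Vt/C + R·V̇ + PEEP.
Vt/C = PIP − R·V̇ − PEEP = 33.4 − 12.6 − 4 = 16.8 cmH2O.
Vt = C × 16.8 = 24.7 × 16.8 = 414.96 mL.

415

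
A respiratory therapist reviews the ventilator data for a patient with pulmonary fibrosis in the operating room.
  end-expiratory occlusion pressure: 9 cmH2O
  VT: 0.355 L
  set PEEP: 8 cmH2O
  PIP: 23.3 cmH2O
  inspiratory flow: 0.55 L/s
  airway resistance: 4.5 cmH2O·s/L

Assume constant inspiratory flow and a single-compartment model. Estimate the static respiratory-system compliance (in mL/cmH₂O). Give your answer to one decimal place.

30.0

Total PEEP = 9 cmH2O (set 8 + intrinsic 1); this is the baseline alveolar pressure.
Equation of motion (constant flow): PIP = Vt/C + R·V̇ + PEEP.
Vt/C = PIP − R·V̇ − PEEP = 23.3 − 4.5×0.55 − 9 = 23.3 − 2.475 − 9 = 11.825 cmH2O.
C = Vt / 11.825 = 355 / 11.825 = 30.021 mL/cmH2O.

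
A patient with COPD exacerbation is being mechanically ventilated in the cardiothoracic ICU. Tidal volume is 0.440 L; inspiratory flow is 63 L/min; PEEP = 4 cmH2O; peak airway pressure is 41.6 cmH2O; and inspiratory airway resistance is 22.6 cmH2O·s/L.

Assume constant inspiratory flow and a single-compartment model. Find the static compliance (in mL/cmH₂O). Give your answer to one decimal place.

31.7

Flow: 63 L/min ÷ 60 = 1.05 L/s.
Equation of motion (constant flow): PIP = Vt/C + R·V̇ + PEEP.
Vt/C = PIP − R·V̇ − PEEP = 41.6 − 22.6×1.05 − 4 = 41.6 − 23.73 − 4 = 13.87 cmH2O.
C = Vt / 13.87 = 440 / 13.87 = 31.723 mL/cmH2O.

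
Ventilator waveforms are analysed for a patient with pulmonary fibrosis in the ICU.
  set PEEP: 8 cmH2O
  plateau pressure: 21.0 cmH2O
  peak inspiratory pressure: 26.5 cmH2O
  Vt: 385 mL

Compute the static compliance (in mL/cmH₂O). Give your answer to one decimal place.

Cstat = Vt / (Pplat − PEEP) = 385 / (21.0 − 8) = 385 / 13.0 = 29.615 mL/cmH2O.

29.6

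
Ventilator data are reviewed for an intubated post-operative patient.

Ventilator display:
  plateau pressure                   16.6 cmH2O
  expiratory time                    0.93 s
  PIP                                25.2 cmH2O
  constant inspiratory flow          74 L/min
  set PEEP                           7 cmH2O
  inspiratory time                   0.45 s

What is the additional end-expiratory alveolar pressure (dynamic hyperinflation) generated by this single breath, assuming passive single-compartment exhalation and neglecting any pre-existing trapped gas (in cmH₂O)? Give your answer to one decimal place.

Flow: 74 L/min ÷ 60 = 1.2333 L/s.
Vt = flow × Ti = 1.2333 L/s × 0.45 s × 1000 mL/L = 554.99 mL.
R = (PIP − Pplat)/V̇ = (25.2 − 16.6) / 1.2333 = 8.6/1.2333 = 6.973 cmH2O·s/L.
C = Vt/(Pplat − PEEP) = 554.99 / (16.6 − 7) = 554.99/9.6 = 57.811 mL/cmH2O.
τ = R × C = 6.973 × 0.05781 L/cmH2O = 0.4031 s.
Fraction remaining = e^(−Te/τ) = e^(−0.93/0.4031) = 0.09955; trapped volume = 554.99 × 0.09955 = 55.249 mL.
Additional alveolar pressure from trapping ≈ V_trapped / C = 55.249 / 57.811 = 0.9557 cmH2O.

1.0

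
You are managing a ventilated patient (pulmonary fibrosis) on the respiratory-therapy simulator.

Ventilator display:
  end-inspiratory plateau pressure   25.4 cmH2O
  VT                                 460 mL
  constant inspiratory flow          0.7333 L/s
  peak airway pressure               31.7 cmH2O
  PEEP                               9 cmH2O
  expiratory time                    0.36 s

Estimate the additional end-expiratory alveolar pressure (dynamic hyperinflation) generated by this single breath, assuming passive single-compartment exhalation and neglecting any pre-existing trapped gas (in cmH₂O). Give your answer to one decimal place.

R = (PIP − Pplat)/V̇ = (31.7 − 25.4) / 0.7333 = 6.3/0.7333 = 8.591 cmH2O·s/L.
C = Vt/(Pplat − PEEP) = 460.0 / (25.4 − 9) = 460.0/16.4 = 28.049 mL/cmH2O.
τ = R × C = 8.591 × 0.02805 L/cmH2O = 0.241 s.
Fraction remaining = e^(−Te/τ) = e^(−0.36/0.241) = 0.2245; trapped volume = 460.0 × 0.2245 = 103.27 mL.
Additional alveolar pressure from trapping ≈ V_trapped / C = 103.27 / 28.049 = 3.682 cmH2O.

3.7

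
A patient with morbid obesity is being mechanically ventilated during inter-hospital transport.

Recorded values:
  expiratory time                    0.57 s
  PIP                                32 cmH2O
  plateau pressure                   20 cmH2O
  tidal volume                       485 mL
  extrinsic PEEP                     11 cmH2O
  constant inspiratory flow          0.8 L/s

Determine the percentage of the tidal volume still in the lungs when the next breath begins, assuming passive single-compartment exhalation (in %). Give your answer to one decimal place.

R = (PIP − Pplat)/V̇ = (32 − 20) / 0.8 = 12.0/0.8 = 15.0 cmH2O·s/L.
C = Vt/(Pplat − PEEP) = 485.0 / (20 − 11) = 485.0/9.0 = 53.889 mL/cmH2O.
τ = R × C = 15.0 × 0.05389 L/cmH2O = 0.8084 s.
Fraction remaining at end-expiration = e^(−Te/τ) = e^(−0.57/0.8084) = 0.4941 → 49.41%.

49.4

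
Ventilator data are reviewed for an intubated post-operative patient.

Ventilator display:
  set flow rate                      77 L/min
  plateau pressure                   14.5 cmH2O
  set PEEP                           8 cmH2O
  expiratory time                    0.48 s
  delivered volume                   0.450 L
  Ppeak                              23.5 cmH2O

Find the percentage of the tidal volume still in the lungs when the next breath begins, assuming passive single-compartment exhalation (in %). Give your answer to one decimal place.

37.2

Flow: 77 L/min ÷ 60 = 1.2833 L/s.
R = (PIP − Pplat)/V̇ = (23.5 − 14.5) / 1.2833 = 9.0/1.2833 = 7.013 cmH2O·s/L.
C = Vt/(Pplat − PEEP) = 450.0 / (14.5 − 8) = 450.0/6.5 = 69.231 mL/cmH2O.
τ = R × C = 7.013 × 0.06923 L/cmH2O = 0.4855 s.
Fraction remaining at end-expiration = e^(−Te/τ) = e^(−0.48/0.4855) = 0.3721 → 37.21%.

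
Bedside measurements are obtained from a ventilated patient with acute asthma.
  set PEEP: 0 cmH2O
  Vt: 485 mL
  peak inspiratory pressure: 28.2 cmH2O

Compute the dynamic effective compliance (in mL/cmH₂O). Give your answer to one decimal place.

17.2

Dynamic compliance = Vt / (PIP − PEEP) = 485 / (28.2 − 0) = 485 / 28.2 = 17.199 mL/cmH2O.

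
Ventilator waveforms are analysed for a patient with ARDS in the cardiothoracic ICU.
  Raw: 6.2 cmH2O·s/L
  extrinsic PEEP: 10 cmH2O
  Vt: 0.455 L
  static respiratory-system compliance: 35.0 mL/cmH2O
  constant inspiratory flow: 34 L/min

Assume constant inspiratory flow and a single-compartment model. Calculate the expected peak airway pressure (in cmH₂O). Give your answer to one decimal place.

26.5

Flow: 34 L/min ÷ 60 = 0.5667 L/s.
Equation of motion (constant flow): PIP = Vt/C + R·V̇ + PEEP.
PIP = 455/35.0 + 6.2×0.5667 + 10 = 13.0 + 3.514 + 10 = 26.514 cmH2O.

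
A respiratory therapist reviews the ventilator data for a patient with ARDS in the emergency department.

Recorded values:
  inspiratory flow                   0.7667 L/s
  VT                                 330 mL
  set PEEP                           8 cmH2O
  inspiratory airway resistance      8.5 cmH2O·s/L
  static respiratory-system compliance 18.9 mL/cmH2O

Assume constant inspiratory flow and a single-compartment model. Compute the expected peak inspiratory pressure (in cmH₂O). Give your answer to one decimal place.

Equation of motion (constant flow): PIP = Vt/C + R·V̇ + PEEP.
PIP = 330/18.9 + 8.5×0.7667 + 8 = 17.46 + 6.517 + 8 = 31.977 cmH2O.

32.0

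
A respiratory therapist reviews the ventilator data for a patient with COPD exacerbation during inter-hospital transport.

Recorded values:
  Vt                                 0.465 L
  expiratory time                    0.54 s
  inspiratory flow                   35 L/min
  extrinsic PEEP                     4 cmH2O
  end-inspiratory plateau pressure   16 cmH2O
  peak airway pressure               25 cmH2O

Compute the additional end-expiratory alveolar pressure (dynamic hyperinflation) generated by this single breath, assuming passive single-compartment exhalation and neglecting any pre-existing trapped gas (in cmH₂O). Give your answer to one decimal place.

Flow: 35 L/min ÷ 60 = 0.5833 L/s.
R = (PIP − Pplat)/V̇ = (25 − 16) / 0.5833 = 9.0/0.5833 = 15.429 cmH2O·s/L.
C = Vt/(Pplat − PEEP) = 465.0 / (16 − 4) = 465.0/12.0 = 38.75 mL/cmH2O.
τ = R × C = 15.429 × 0.03875 L/cmH2O = 0.5979 s.
Fraction remaining = e^(−Te/τ) = e^(−0.54/0.5979) = 0.4053; trapped volume = 465.0 × 0.4053 = 188.46 mL.
Additional alveolar pressure from trapping ≈ V_trapped / C = 188.46 / 38.75 = 4.863 cmH2O.

4.9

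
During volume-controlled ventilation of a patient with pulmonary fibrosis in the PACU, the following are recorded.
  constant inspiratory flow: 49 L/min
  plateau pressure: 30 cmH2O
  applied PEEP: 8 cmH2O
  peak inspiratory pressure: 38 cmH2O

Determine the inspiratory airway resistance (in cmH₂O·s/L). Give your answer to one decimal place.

Flow: 49 L/min ÷ 60 = 0.8167 L/s.
Raw = (PIP − Pplat) / flow = (38 − 30) / 0.8167 = 8.0 / 0.8167 = 9.796 cmH2O·s/L.

9.8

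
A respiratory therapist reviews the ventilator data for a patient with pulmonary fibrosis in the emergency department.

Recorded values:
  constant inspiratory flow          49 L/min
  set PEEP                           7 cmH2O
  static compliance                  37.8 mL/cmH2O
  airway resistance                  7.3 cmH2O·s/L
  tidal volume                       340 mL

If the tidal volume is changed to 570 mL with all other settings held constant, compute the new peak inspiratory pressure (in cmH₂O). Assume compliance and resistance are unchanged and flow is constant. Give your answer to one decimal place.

Flow: 49 L/min ÷ 60 = 0.8167 L/s.
PIP = Vt/C + R·V̇ + PEEP (constant-flow equation of motion).
Only the elastic term changes: ΔPIP = ΔVt / C = (570 − 340) / 37.8 = 6.085 cmH2O.
Original PIP = 340/37.8 + 7.3×0.8167 + 7 = 21.957 cmH2O; new PIP = 21.957 + (6.085) = 28.042 cmH2O.

28.0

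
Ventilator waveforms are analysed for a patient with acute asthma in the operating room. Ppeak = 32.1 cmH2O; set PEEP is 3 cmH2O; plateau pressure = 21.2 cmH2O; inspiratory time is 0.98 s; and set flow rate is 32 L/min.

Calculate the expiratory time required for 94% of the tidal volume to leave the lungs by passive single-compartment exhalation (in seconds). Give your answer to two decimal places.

1.65

Flow: 32 L/min ÷ 60 = 0.5333 L/s.
Vt = flow × Ti = 0.5333 L/s × 0.98 s × 1000 mL/L = 522.63 mL.
R = (PIP − Pplat)/V̇ = (32.1 − 21.2) / 0.5333 = 10.9/0.5333 = 20.439 cmH2O·s/L.
C = Vt/(Pplat − PEEP) = 522.63 / (21.2 − 3) = 522.63/18.2 = 28.716 mL/cmH2O.
τ = R × C = 20.439 × 0.02872 L/cmH2O = 0.587 s.
t = −τ·ln(1 − 0.94) = −0.587·ln(0.06) = 1.651 s.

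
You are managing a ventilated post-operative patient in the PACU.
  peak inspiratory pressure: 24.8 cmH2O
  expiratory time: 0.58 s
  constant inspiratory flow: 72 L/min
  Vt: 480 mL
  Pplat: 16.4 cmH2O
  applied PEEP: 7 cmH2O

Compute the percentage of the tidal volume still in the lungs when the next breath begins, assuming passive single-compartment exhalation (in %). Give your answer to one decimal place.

19.7

Flow: 72 L/min ÷ 60 = 1.2 L/s.
R = (PIP − Pplat)/V̇ = (24.8 − 16.4) / 1.2 = 8.4/1.2 = 7.0 cmH2O·s/L.
C = Vt/(Pplat − PEEP) = 480.0 / (16.4 − 7) = 480.0/9.4 = 51.064 mL/cmH2O.
τ = R × C = 7.0 × 0.05106 L/cmH2O = 0.3574 s.
Fraction remaining at end-expiration = e^(−Te/τ) = e^(−0.58/0.3574) = 0.1973 → 19.73%.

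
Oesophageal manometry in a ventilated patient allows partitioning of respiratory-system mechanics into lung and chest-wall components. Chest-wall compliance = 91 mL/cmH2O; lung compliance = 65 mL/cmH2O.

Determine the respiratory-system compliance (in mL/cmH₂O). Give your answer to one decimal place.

37.9

Lung and chest wall are elastances in series: 1/Crs = 1/CL + 1/Ccw.
1/Crs = 1/65 + 1/91 = 0.02637.
Crs = 37.922 mL/cmH2O.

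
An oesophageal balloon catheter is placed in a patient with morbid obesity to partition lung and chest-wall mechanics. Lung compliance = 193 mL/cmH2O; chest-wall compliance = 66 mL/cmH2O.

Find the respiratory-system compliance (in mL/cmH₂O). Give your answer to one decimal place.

49.2

Lung and chest wall are elastances in series: 1/Crs = 1/CL + 1/Ccw.
1/Crs = 1/193 + 1/66 = 0.02033.
Crs = 49.188 mL/cmH2O.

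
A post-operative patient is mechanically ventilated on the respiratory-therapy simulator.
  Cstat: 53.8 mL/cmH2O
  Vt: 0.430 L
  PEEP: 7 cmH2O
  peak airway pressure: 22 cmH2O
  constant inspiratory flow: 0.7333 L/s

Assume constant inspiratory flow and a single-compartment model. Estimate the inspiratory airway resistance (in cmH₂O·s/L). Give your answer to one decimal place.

Equation of motion (constant flow): PIP = Vt/C + R·V̇ + PEEP.
R·V̇ = PIP − Vt/C − PEEP = 22 − 430/53.8 − 7 = 22 − 7.993 − 7 = 7.007 cmH2O.
R = 7.007 / 0.7333 = 9.555 cmH2O·s/L.

9.6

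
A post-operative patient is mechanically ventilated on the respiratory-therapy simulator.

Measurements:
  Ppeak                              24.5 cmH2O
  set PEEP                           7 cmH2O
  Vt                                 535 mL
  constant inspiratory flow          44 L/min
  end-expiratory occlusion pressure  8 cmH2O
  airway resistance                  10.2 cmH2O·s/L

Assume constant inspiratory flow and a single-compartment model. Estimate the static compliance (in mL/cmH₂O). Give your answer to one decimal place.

59.3

Flow: 44 L/min ÷ 60 = 0.7333 L/s.
Total PEEP = 8 cmH2O (set 7 + intrinsic 1); this is the baseline alveolar pressure.
Equation of motion (constant flow): PIP = Vt/C + R·V̇ + PEEP.
Vt/C = PIP − R·V̇ − PEEP = 24.5 − 10.2×0.7333 − 8 = 24.5 − 7.48 − 8 = 9.02 cmH2O.
C = Vt / 9.02 = 535 / 9.02 = 59.313 mL/cmH2O.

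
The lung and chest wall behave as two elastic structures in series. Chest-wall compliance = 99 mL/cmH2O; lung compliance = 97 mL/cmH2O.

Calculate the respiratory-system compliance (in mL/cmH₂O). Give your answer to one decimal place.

Lung and chest wall are elastances in series: 1/Crs = 1/CL + 1/Ccw.
1/Crs = 1/97 + 1/99 = 0.02041.
Crs = 48.996 mL/cmH2O.

49.0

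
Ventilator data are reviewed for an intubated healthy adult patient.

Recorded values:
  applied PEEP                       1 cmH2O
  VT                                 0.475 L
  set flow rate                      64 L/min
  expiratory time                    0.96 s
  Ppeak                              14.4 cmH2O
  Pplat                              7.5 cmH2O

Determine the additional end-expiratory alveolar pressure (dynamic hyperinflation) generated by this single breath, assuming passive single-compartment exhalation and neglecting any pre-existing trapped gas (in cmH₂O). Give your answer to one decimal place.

0.9

Flow: 64 L/min ÷ 60 = 1.0667 L/s.
R = (PIP − Pplat)/V̇ = (14.4 − 7.5) / 1.0667 = 6.9/1.0667 = 6.469 cmH2O·s/L.
C = Vt/(Pplat − PEEP) = 475.0 / (7.5 − 1) = 475.0/6.5 = 73.077 mL/cmH2O.
τ = R × C = 6.469 × 0.07308 L/cmH2O = 0.4728 s.
Fraction remaining = e^(−Te/τ) = e^(−0.96/0.4728) = 0.1313; trapped volume = 475.0 × 0.1313 = 62.368 mL.
Additional alveolar pressure from trapping ≈ V_trapped / C = 62.368 / 73.077 = 0.8535 cmH2O.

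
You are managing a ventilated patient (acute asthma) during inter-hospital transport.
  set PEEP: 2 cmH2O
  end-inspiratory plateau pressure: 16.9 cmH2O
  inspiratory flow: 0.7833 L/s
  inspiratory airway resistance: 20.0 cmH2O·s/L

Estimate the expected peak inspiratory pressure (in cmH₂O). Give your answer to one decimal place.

PIP = Pplat + Raw × flow = 16.9 + 20.0 × 0.7833 = 16.9 + 15.666 = 32.566 cmH2O.

32.6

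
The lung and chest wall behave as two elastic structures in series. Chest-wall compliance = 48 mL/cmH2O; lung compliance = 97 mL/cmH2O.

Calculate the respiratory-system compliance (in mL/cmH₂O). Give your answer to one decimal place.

32.1

Lung and chest wall are elastances in series: 1/Crs = 1/CL + 1/Ccw.
1/Crs = 1/97 + 1/48 = 0.03114.
Crs = 32.113 mL/cmH2O.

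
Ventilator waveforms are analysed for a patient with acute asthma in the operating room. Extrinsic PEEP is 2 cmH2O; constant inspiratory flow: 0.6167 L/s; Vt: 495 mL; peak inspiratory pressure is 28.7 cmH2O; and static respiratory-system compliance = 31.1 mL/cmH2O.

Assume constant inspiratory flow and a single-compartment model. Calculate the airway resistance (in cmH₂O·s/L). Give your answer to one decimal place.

Equation of motion (constant flow): PIP = Vt/C + R·V̇ + PEEP.
R·V̇ = PIP − Vt/C − PEEP = 28.7 − 495/31.1 − 2 = 28.7 − 15.916 − 2 = 10.784 cmH2O.
R = 10.784 / 0.6167 = 17.487 cmH2O·s/L.

17.5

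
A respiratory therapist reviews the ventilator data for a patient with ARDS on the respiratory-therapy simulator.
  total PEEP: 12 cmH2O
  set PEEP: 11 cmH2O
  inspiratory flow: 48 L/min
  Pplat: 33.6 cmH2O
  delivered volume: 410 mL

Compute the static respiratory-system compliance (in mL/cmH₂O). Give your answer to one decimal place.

19.0

End-expiratory occlusion gives total PEEP = 12 cmH2O (intrinsic PEEP = 12 − 11 = 1). Use total PEEP for the elastic gradient.
Cstat = Vt / (Pplat − PEEPtotal) = 410 / (33.6 − 12) = 410 / 21.6 = 18.981 mL/cmH2O.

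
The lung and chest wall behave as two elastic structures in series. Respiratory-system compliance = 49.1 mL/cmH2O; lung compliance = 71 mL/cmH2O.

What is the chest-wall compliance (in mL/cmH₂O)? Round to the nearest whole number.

159

1/Ccw = 1/Crs − 1/CL.
1/Ccw = 1/49.1 − 1/71 = 0.006282.
Ccw = 159.18 mL/cmH2O.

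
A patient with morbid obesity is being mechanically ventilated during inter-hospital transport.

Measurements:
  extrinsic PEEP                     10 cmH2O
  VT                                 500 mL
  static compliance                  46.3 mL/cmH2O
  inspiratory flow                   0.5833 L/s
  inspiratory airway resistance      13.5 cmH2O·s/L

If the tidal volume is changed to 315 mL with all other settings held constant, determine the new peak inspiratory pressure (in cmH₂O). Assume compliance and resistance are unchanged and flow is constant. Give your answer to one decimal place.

PIP = Vt/C + R·V̇ + PEEP (constant-flow equation of motion).
Only the elastic term changes: ΔPIP = ΔVt / C = (315 − 500) / 46.3 = -3.996 cmH2O.
Original PIP = 500/46.3 + 13.5×0.5833 + 10 = 28.674 cmH2O; new PIP = 28.674 + (-3.996) = 24.678 cmH2O.

24.7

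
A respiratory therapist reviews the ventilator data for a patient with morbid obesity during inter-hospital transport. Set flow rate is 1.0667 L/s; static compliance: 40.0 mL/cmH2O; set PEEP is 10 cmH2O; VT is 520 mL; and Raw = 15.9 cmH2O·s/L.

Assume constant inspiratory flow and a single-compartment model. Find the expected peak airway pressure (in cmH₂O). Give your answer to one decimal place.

40.0

Equation of motion (constant flow): PIP = Vt/C + R·V̇ + PEEP.
PIP = 520/40.0 + 15.9×1.0667 + 10 = 13.0 + 16.961 + 10 = 39.961 cmH2O.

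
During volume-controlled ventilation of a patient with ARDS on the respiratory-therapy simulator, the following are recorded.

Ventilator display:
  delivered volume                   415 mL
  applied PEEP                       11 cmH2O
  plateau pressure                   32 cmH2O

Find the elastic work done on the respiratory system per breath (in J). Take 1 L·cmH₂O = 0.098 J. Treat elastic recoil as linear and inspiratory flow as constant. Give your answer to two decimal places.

0.43

Elastic work ≈ ½ × (Pplat − PEEP) × Vt = 0.5 × (32 − 11) × 0.415 L = 0.5 × 21.0 × 0.415 = 4.358 L·cmH2O.
× 0.098 J/(L·cmH2O) → 0.4271 J.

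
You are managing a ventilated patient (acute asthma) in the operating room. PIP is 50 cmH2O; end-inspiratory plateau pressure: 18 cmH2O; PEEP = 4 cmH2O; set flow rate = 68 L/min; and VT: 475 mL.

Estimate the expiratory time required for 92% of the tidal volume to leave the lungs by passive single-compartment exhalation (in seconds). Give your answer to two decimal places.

Flow: 68 L/min ÷ 60 = 1.1333 L/s.
R = (PIP − Pplat)/V̇ = (50 − 18) / 1.1333 = 32.0/1.1333 = 28.236 cmH2O·s/L.
C = Vt/(Pplat − PEEP) = 475.0 / (18 − 4) = 475.0/14.0 = 33.929 mL/cmH2O.
τ = R × C = 28.236 × 0.03393 L/cmH2O = 0.958 s.
t = −τ·ln(1 − 0.92) = −0.958·ln(0.08) = 2.42 s.

2.42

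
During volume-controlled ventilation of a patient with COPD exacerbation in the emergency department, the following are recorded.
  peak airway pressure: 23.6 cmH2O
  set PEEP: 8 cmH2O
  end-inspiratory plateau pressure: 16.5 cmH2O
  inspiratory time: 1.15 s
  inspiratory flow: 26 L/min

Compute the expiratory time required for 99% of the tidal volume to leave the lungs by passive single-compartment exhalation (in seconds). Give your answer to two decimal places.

4.42

Flow: 26 L/min ÷ 60 = 0.4333 L/s.
Vt = flow × Ti = 0.4333 L/s × 1.15 s × 1000 mL/L = 498.3 mL.
R = (PIP − Pplat)/V̇ = (23.6 − 16.5) / 0.4333 = 7.1/0.4333 = 16.386 cmH2O·s/L.
C = Vt/(Pplat − PEEP) = 498.3 / (16.5 − 8) = 498.3/8.5 = 58.624 mL/cmH2O.
τ = R × C = 16.386 × 0.05862 L/cmH2O = 0.9605 s.
t = −τ·ln(1 − 0.99) = −0.9605·ln(0.01) = 4.423 s.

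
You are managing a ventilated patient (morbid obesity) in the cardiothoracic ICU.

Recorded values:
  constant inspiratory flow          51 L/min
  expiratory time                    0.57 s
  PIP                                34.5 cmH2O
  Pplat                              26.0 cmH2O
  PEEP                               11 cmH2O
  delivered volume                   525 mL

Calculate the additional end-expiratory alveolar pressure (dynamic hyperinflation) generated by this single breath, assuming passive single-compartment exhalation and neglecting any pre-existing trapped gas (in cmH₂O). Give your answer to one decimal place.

Flow: 51 L/min ÷ 60 = 0.85 L/s.
R = (PIP − Pplat)/V̇ = (34.5 − 26.0) / 0.85 = 8.5/0.85 = 10.0 cmH2O·s/L.
C = Vt/(Pplat − PEEP) = 525.0 / (26.0 − 11) = 525.0/15.0 = 35.0 mL/cmH2O.
τ = R × C = 10.0 × 0.035 L/cmH2O = 0.35 s.
Fraction remaining = e^(−Te/τ) = e^(−0.57/0.35) = 0.1962; trapped volume = 525.0 × 0.1962 = 103.01 mL.
Additional alveolar pressure from trapping ≈ V_trapped / C = 103.01 / 35.0 = 2.943 cmH2O.

2.9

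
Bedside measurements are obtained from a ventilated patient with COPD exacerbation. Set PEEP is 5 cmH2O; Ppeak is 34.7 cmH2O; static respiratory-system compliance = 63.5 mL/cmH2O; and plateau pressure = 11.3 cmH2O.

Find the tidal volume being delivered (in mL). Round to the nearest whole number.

Vt = Cstat × (Pplat − PEEP) = 63.5 × (11.3 − 5) = 63.5 × 6.3 = 400.05 mL.

400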